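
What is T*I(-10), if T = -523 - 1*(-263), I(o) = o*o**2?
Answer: 260000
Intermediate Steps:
I(o) = o**3
T = -260 (T = -523 + 263 = -260)
T*I(-10) = -260*(-10)**3 = -260*(-1000) = 260000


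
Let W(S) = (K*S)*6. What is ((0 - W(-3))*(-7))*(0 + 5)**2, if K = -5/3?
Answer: 5250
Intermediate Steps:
K = -5/3 (K = -5*1/3 = -5/3 ≈ -1.6667)
W(S) = -10*S (W(S) = -5*S/3*6 = -10*S)
((0 - W(-3))*(-7))*(0 + 5)**2 = ((0 - (-10)*(-3))*(-7))*(0 + 5)**2 = ((0 - 1*30)*(-7))*5**2 = ((0 - 30)*(-7))*25 = -30*(-7)*25 = 210*25 = 5250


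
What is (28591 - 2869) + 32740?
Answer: 58462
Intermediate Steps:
(28591 - 2869) + 32740 = 25722 + 32740 = 58462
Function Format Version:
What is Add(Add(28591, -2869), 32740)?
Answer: 58462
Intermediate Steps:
Add(Add(28591, -2869), 32740) = Add(25722, 32740) = 58462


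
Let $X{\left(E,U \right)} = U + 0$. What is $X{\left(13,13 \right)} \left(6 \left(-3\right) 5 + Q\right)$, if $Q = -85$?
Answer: $-2275$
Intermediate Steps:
$X{\left(E,U \right)} = U$
$X{\left(13,13 \right)} \left(6 \left(-3\right) 5 + Q\right) = 13 \left(6 \left(-3\right) 5 - 85\right) = 13 \left(\left(-18\right) 5 - 85\right) = 13 \left(-90 - 85\right) = 13 \left(-175\right) = -2275$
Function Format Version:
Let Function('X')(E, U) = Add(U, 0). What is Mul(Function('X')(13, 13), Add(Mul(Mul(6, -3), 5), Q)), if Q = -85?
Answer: -2275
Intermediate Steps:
Function('X')(E, U) = U
Mul(Function('X')(13, 13), Add(Mul(Mul(6, -3), 5), Q)) = Mul(13, Add(Mul(Mul(6, -3), 5), -85)) = Mul(13, Add(Mul(-18, 5), -85)) = Mul(13, Add(-90, -85)) = Mul(13, -175) = -2275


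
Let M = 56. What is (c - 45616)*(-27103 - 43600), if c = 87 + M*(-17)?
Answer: 3286346143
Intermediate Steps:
c = -865 (c = 87 + 56*(-17) = 87 - 952 = -865)
(c - 45616)*(-27103 - 43600) = (-865 - 45616)*(-27103 - 43600) = -46481*(-70703) = 3286346143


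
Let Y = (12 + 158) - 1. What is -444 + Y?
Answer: -275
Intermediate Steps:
Y = 169 (Y = 170 - 1 = 169)
-444 + Y = -444 + 169 = -275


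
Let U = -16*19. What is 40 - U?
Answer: 344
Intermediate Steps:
U = -304
40 - U = 40 - 1*(-304) = 40 + 304 = 344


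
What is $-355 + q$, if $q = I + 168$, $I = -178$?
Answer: $-365$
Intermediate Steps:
$q = -10$ ($q = -178 + 168 = -10$)
$-355 + q = -355 - 10 = -365$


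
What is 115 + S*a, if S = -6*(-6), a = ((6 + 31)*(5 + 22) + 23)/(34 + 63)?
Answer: 47947/97 ≈ 494.30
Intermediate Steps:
a = 1022/97 (a = (37*27 + 23)/97 = (999 + 23)*(1/97) = 1022*(1/97) = 1022/97 ≈ 10.536)
S = 36
115 + S*a = 115 + 36*(1022/97) = 115 + 36792/97 = 47947/97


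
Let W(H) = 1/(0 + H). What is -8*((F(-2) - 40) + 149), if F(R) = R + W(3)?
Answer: -2576/3 ≈ -858.67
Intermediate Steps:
W(H) = 1/H
F(R) = ⅓ + R (F(R) = R + 1/3 = R + ⅓ = ⅓ + R)
-8*((F(-2) - 40) + 149) = -8*(((⅓ - 2) - 40) + 149) = -8*((-5/3 - 40) + 149) = -8*(-125/3 + 149) = -8*322/3 = -2576/3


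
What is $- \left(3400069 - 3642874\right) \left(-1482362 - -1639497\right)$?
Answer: $38153163675$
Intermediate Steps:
$- \left(3400069 - 3642874\right) \left(-1482362 - -1639497\right) = - \left(-242805\right) \left(-1482362 + \left(-739765 + 2379262\right)\right) = - \left(-242805\right) \left(-1482362 + 1639497\right) = - \left(-242805\right) 157135 = \left(-1\right) \left(-38153163675\right) = 38153163675$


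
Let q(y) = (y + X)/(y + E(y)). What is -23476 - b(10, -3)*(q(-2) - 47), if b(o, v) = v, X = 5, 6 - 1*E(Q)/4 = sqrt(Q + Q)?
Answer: -6470959/274 + 18*I/137 ≈ -23617.0 + 0.13139*I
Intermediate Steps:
E(Q) = 24 - 4*sqrt(2)*sqrt(Q) (E(Q) = 24 - 4*sqrt(Q + Q) = 24 - 4*sqrt(2)*sqrt(Q))
q(y) = (5 + y)/(24 + y - 4*sqrt(2)*sqrt(y)) (q(y) = (y + 5)/(y + (24 - 4*sqrt(2)*sqrt(y))) = (5 + y)/(24 + y - 4*sqrt(2)*sqrt(y)))
-23476 - b(10, -3)*(q(-2) - 47) = -23476 - (-3)*((5 - 2)/(24 - 2 - 4*sqrt(2)*sqrt(-2)) - 47) = -23476 - (-3)*(3/(24 - 2 - 4*sqrt(2)*I*sqrt(2)) - 47) = -23476 - (-3)*(3/(24 - 2 - 8*I) - 47) = -23476 - (-3)*(3/(22 - 8*I) - 47) = -23476 - (-3)*(((22 + 8*I)/548)*3 - 47) = -23476 - (-3)*(3*(22 + 8*I)/548 - 47) = -23476 - (-3)*(-47 + 3*(22 + 8*I)/548) = -23476 - (141 - 9*(22 + 8*I)/548) = -23476 + (-141 + 9*(22 + 8*I)/548) = -23617 + 9*(22 + 8*I)/548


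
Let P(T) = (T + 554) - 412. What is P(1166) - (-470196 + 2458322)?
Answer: -1986818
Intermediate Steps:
P(T) = 142 + T (P(T) = (554 + T) - 412 = 142 + T)
P(1166) - (-470196 + 2458322) = (142 + 1166) - (-470196 + 2458322) = 1308 - 1*1988126 = 1308 - 1988126 = -1986818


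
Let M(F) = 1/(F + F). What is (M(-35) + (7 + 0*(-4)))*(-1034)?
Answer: -252813/35 ≈ -7223.2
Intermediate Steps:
M(F) = 1/(2*F)
(M(-35) + (7 + 0*(-4)))*(-1034) = ((½)/(-35) + (7 + 0*(-4)))*(-1034) = ((½)*(-1/35) + (7 + 0))*(-1034) = (-1/70 + 7)*(-1034) = (489/70)*(-1034) = -252813/35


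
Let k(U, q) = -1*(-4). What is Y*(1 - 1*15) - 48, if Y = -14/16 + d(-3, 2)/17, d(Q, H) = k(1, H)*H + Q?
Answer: -2711/68 ≈ -39.868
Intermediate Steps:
k(U, q) = 4
d(Q, H) = Q + 4*H (d(Q, H) = 4*H + Q = Q + 4*H)
Y = -79/136 (Y = -14/16 + (-3 + 4*2)/17 = -14*1/16 + (-3 + 8)*(1/17) = -7/8 + 5*(1/17) = -7/8 + 5/17 = -79/136 ≈ -0.58088)
Y*(1 - 1*15) - 48 = -79*(1 - 1*15)/136 - 48 = -79*(1 - 15)/136 - 48 = -79/136*(-14) - 48 = 553/68 - 48 = -2711/68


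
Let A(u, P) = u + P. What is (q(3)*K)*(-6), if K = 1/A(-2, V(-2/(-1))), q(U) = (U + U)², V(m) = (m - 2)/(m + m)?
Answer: 108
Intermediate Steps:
V(m) = (-2 + m)/(2*m) (V(m) = (-2 + m)/((2*m)) = (-2 + m)*(1/(2*m)) = (-2 + m)/(2*m))
q(U) = 4*U² (q(U) = (2*U)² = 4*U²)
A(u, P) = P + u
K = -½ (K = 1/((-2 - 2/(-1))/(2*((-2/(-1)))) - 2) = 1/((-2 - 2*(-1))/(2*((-2*(-1)))) - 2) = 1/((½)*(-2 + 2)/2 - 2) = 1/((½)*(½)*0 - 2) = 1/(0 - 2) = 1/(-2) = -½ ≈ -0.50000)
(q(3)*K)*(-6) = ((4*3²)*(-½))*(-6) = ((4*9)*(-½))*(-6) = (36*(-½))*(-6) = -18*(-6) = 108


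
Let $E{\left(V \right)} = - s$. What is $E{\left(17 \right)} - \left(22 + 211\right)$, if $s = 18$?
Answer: $-251$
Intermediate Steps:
$E{\left(V \right)} = -18$ ($E{\left(V \right)} = \left(-1\right) 18 = -18$)
$E{\left(17 \right)} - \left(22 + 211\right) = -18 - \left(22 + 211\right) = -18 - 233 = -251$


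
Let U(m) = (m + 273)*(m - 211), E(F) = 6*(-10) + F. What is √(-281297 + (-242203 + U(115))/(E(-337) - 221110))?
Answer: 2*I*√3450468538419474/221507 ≈ 530.37*I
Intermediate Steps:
E(F) = -60 + F
U(m) = (-211 + m)*(273 + m) (U(m) = (273 + m)*(-211 + m) = (-211 + m)*(273 + m))
√(-281297 + (-242203 + U(115))/(E(-337) - 221110)) = √(-281297 + (-242203 + (-57603 + 115² + 62*115))/((-60 - 337) - 221110)) = √(-281297 + (-242203 + (-57603 + 13225 + 7130))/(-397 - 221110)) = √(-281297 + (-242203 - 37248)/(-221507)) = √(-281297 - 279451*(-1/221507)) = √(-281297 + 279451/221507) = √(-62308975128/221507) = 2*I*√3450468538419474/221507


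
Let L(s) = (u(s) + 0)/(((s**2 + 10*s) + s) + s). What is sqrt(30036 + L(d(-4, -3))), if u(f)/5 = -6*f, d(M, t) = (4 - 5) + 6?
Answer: sqrt(8679894)/17 ≈ 173.30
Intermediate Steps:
d(M, t) = 5 (d(M, t) = -1 + 6 = 5)
u(f) = -30*f (u(f) = 5*(-6*f) = -30*f)
L(s) = -30*s/(s**2 + 12*s) (L(s) = (-30*s + 0)/(((s**2 + 10*s) + s) + s) = (-30*s)/((s**2 + 11*s) + s) = (-30*s)/(s**2 + 12*s) = -30*s/(s**2 + 12*s))
sqrt(30036 + L(d(-4, -3))) = sqrt(30036 - 30/(12 + 5)) = sqrt(30036 - 30/17) = sqrt(510582/17) = sqrt(8679894)/17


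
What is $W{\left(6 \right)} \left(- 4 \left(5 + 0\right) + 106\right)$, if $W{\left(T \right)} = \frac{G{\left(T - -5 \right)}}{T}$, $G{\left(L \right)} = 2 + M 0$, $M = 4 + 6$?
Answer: $\frac{86}{3} \approx 28.667$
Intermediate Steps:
$M = 10$
$G{\left(L \right)} = 2$ ($G{\left(L \right)} = 2 + 10 \cdot 0 = 2 + 0 = 2$)
$W{\left(T \right)} = \frac{2}{T}$
$W{\left(6 \right)} \left(- 4 \left(5 + 0\right) + 106\right) = \frac{2}{6} \left(- 4 \left(5 + 0\right) + 106\right) = 2 \cdot \frac{1}{6} \left(\left(-4\right) 5 + 106\right) = \frac{-20 + 106}{3} = \frac{1}{3} \cdot 86 = \frac{86}{3}$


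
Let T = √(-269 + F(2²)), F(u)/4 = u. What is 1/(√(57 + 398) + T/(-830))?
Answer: 830/(830*√455 - I*√253) ≈ 0.046881 + 4.2118e-5*I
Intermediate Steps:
F(u) = 4*u
T = I*√253 (T = √(-269 + 4*2²) = √(-269 + 4*4) = √(-269 + 16) = √(-253) = I*√253 ≈ 15.906*I)
1/(√(57 + 398) + T/(-830)) = 1/(√(57 + 398) + (I*√253)/(-830)) = 1/(√455 + (I*√253)*(-1/830)) = 1/(√455 - I*√253/830)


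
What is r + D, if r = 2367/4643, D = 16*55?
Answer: 4088207/4643 ≈ 880.51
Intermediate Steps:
D = 880
r = 2367/4643 (r = 2367*(1/4643) = 2367/4643 ≈ 0.50980)
r + D = 2367/4643 + 880 = 4088207/4643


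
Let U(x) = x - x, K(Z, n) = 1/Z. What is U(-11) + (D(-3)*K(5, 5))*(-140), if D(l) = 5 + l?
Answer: -56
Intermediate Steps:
U(x) = 0
U(-11) + (D(-3)*K(5, 5))*(-140) = 0 + ((5 - 3)/5)*(-140) = 0 + (2*(⅕))*(-140) = 0 + (⅖)*(-140) = 0 - 56 = -56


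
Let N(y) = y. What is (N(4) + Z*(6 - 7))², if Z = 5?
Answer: 1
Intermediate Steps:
(N(4) + Z*(6 - 7))² = (4 + 5*(6 - 7))² = (4 + 5*(-1))² = (4 - 5)² = (-1)² = 1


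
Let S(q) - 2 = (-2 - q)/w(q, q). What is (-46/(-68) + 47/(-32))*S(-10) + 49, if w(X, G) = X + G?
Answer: 16229/340 ≈ 47.732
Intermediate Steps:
w(X, G) = G + X
S(q) = 2 + (-2 - q)/(2*q) (S(q) = 2 + (-2 - q)/(q + q) = 2 + (-2 - q)/((2*q)) = 2 + (-2 - q)*(1/(2*q)) = 2 + (-2 - q)/(2*q))
(-46/(-68) + 47/(-32))*S(-10) + 49 = (-46/(-68) + 47/(-32))*(3/2 - 1/(-10)) + 49 = (-46*(-1/68) + 47*(-1/32))*(3/2 - 1*(-⅒)) + 49 = (23/34 - 47/32)*(3/2 + ⅒) + 49 = -431/544*8/5 + 49 = -431/340 + 49 = 16229/340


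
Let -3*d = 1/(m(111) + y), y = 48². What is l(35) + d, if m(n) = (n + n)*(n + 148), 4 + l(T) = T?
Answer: 5561585/179406 ≈ 31.000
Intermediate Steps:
l(T) = -4 + T
m(n) = 2*n*(148 + n) (m(n) = (2*n)*(148 + n) = 2*n*(148 + n))
y = 2304
d = -1/179406 (d = -1/(3*(2*111*(148 + 111) + 2304)) = -1/(3*(2*111*259 + 2304)) = -1/(3*(57498 + 2304)) = -⅓/59802 = -⅓*1/59802 = -1/179406 ≈ -5.5740e-6)
l(35) + d = (-4 + 35) - 1/179406 = 31 - 1/179406 = 5561585/179406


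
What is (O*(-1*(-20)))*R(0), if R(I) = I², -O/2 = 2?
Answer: 0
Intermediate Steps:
O = -4 (O = -2*2 = -4)
(O*(-1*(-20)))*R(0) = -(-4)*(-20)*0² = -4*20*0 = -80*0 = 0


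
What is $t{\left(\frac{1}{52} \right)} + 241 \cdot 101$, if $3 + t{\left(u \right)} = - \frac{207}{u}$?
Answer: $13574$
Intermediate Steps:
$t{\left(u \right)} = -3 - \frac{207}{u}$
$t{\left(\frac{1}{52} \right)} + 241 \cdot 101 = \left(-3 - \frac{207}{\frac{1}{52}}\right) + 241 \cdot 101 = \left(-3 - 207 \frac{1}{\frac{1}{52}}\right) + 24341 = \left(-3 - 10764\right) + 24341 = -10767 + 24341 = 13574$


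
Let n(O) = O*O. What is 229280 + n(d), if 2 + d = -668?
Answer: 678180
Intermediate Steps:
d = -670 (d = -2 - 668 = -670)
n(O) = O**2
229280 + n(d) = 229280 + (-670)**2 = 229280 + 448900 = 678180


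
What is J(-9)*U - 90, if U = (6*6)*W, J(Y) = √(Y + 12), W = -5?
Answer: -90 - 180*√3 ≈ -401.77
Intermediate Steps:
J(Y) = √(12 + Y)
U = -180 (U = (6*6)*(-5) = 36*(-5) = -180)
J(-9)*U - 90 = √(12 - 9)*(-180) - 90 = √3*(-180) - 90 = -180*√3 - 90 = -90 - 180*√3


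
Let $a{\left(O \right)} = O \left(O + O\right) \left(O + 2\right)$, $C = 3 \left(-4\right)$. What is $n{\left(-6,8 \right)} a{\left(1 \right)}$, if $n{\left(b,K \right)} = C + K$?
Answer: $-24$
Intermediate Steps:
$C = -12$
$n{\left(b,K \right)} = -12 + K$
$a{\left(O \right)} = 2 O^{2} \left(2 + O\right)$ ($a{\left(O \right)} = O 2 O \left(2 + O\right) = 2 O^{2} \left(2 + O\right)$)
$n{\left(-6,8 \right)} a{\left(1 \right)} = \left(-12 + 8\right) 2 \cdot 1^{2} \left(2 + 1\right) = - 4 \cdot 2 \cdot 1 \cdot 3 = \left(-4\right) 6 = -24$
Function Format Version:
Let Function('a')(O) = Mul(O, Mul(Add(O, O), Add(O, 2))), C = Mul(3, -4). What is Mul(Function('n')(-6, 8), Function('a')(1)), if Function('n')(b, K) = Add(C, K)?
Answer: -24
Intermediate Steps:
C = -12
Function('n')(b, K) = Add(-12, K)
Function('a')(O) = Mul(2, Pow(O, 2), Add(2, O)) (Function('a')(O) = Mul(O, Mul(Mul(2, O), Add(2, O))) = Mul(O, Mul(2, O, Add(2, O))) = Mul(2, Pow(O, 2), Add(2, O)))
Mul(Function('n')(-6, 8), Function('a')(1)) = Mul(Add(-12, 8), Mul(2, Pow(1, 2), Add(2, 1))) = Mul(-4, Mul(2, 1, 3)) = Mul(-4, 6) = -24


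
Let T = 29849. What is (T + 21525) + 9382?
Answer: 60756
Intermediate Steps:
(T + 21525) + 9382 = (29849 + 21525) + 9382 = 51374 + 9382 = 60756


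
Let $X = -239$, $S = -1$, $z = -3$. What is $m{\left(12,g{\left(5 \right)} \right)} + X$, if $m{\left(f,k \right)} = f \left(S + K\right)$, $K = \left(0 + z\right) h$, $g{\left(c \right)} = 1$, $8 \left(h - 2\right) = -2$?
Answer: $-314$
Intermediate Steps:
$h = \frac{7}{4}$ ($h = 2 + \frac{1}{8} \left(-2\right) = 2 - \frac{1}{4} = \frac{7}{4} \approx 1.75$)
$K = - \frac{21}{4}$ ($K = \left(0 - 3\right) \frac{7}{4} = \left(-3\right) \frac{7}{4} = - \frac{21}{4} \approx -5.25$)
$m{\left(f,k \right)} = - \frac{25 f}{4}$ ($m{\left(f,k \right)} = f \left(-1 - \frac{21}{4}\right) = f \left(- \frac{25}{4}\right) = - \frac{25 f}{4}$)
$m{\left(12,g{\left(5 \right)} \right)} + X = \left(- \frac{25}{4}\right) 12 - 239 = -75 - 239 = -314$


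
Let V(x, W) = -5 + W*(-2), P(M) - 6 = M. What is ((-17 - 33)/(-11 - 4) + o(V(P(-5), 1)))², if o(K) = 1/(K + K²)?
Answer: 2209/196 ≈ 11.270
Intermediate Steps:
P(M) = 6 + M
V(x, W) = -5 - 2*W
((-17 - 33)/(-11 - 4) + o(V(P(-5), 1)))² = ((-17 - 33)/(-11 - 4) + 1/((-5 - 2*1)*(1 + (-5 - 2*1))))² = (-50/(-15) + 1/((-5 - 2)*(1 + (-5 - 2))))² = (-50*(-1/15) + 1/((-7)*(1 - 7)))² = (10/3 - ⅐/(-6))² = (10/3 - ⅐*(-⅙))² = (10/3 + 1/42)² = (47/14)² = 2209/196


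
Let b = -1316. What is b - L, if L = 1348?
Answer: -2664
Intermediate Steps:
b - L = -1316 - 1*1348 = -1316 - 1348 = -2664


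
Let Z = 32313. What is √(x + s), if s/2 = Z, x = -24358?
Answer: 2*√10067 ≈ 200.67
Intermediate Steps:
s = 64626 (s = 2*32313 = 64626)
√(x + s) = √(-24358 + 64626) = √40268 = 2*√10067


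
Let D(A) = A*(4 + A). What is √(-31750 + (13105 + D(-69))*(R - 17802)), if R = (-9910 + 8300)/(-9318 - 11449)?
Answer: I*√135059240489697470/20767 ≈ 17697.0*I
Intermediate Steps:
R = 1610/20767 (R = -1610/(-20767) = -1610*(-1/20767) = 1610/20767 ≈ 0.077527)
√(-31750 + (13105 + D(-69))*(R - 17802)) = √(-31750 + (13105 - 69*(4 - 69))*(1610/20767 - 17802)) = √(-31750 + (13105 - 69*(-65))*(-369692524/20767)) = √(-31750 + (13105 + 4485)*(-369692524/20767)) = √(-31750 + 17590*(-369692524/20767)) = √(-31750 - 6502891497160/20767) = √(-6503550849410/20767) = I*√135059240489697470/20767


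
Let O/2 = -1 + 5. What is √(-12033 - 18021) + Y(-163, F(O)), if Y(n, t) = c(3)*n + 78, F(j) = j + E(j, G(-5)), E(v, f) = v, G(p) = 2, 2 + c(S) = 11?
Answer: -1389 + I*√30054 ≈ -1389.0 + 173.36*I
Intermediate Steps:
c(S) = 9 (c(S) = -2 + 11 = 9)
O = 8 (O = 2*(-1 + 5) = 2*4 = 8)
F(j) = 2*j (F(j) = j + j = 2*j)
Y(n, t) = 78 + 9*n (Y(n, t) = 9*n + 78 = 78 + 9*n)
√(-12033 - 18021) + Y(-163, F(O)) = √(-12033 - 18021) + (78 + 9*(-163)) = √(-30054) + (78 - 1467) = I*√30054 - 1389 = -1389 + I*√30054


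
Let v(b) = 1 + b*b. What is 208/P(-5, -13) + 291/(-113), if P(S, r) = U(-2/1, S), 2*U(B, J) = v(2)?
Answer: 45553/565 ≈ 80.625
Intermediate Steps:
v(b) = 1 + b**2
U(B, J) = 5/2 (U(B, J) = (1 + 2**2)/2 = (1 + 4)/2 = (1/2)*5 = 5/2)
P(S, r) = 5/2
208/P(-5, -13) + 291/(-113) = 208/(5/2) + 291/(-113) = 208*(2/5) + 291*(-1/113) = 416/5 - 291/113 = 45553/565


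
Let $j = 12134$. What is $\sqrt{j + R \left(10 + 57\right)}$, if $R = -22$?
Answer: $2 \sqrt{2665} \approx 103.25$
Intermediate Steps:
$\sqrt{j + R \left(10 + 57\right)} = \sqrt{12134 - 22 \left(10 + 57\right)} = \sqrt{12134 - 1474} = \sqrt{10660} = 2 \sqrt{2665}$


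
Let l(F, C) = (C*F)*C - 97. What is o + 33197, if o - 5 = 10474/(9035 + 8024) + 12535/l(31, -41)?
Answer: 29461119866053/887306826 ≈ 33203.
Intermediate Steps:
l(F, C) = -97 + F*C² (l(F, C) = F*C² - 97 = -97 + F*C²)
o = 5195163331/887306826 (o = 5 + (10474/(9035 + 8024) + 12535/(-97 + 31*(-41)²)) = 5 + (10474/17059 + 12535/(-97 + 31*1681)) = 5 + (10474*(1/17059) + 12535/(-97 + 52111)) = 5 + (10474/17059 + 12535/52014) = 5 + 758629201/887306826 = 5195163331/887306826 ≈ 5.8550)
o + 33197 = 5195163331/887306826 + 33197 = 29461119866053/887306826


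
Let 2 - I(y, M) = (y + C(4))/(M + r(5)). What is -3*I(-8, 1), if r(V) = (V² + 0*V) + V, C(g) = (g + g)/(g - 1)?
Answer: -202/31 ≈ -6.5161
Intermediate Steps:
C(g) = 2*g/(-1 + g) (C(g) = (2*g)/(-1 + g) = 2*g/(-1 + g))
r(V) = V + V² (r(V) = (V² + 0) + V = V² + V = V + V²)
I(y, M) = 2 - (8/3 + y)/(30 + M) (I(y, M) = 2 - (y + 2*4/(-1 + 4))/(M + 5*(1 + 5)) = 2 - (y + 2*4/3)/(M + 5*6) = 2 - (y + 2*4*(⅓))/(M + 30) = 2 - (y + 8/3)/(30 + M) = 2 - (8/3 + y)/(30 + M))
-3*I(-8, 1) = -3*(172/3 - 1*(-8) + 2*1)/(30 + 1) = -3*(172/3 + 8 + 2)/31 = -3*202/(31*3) = -3*202/93 = -202/31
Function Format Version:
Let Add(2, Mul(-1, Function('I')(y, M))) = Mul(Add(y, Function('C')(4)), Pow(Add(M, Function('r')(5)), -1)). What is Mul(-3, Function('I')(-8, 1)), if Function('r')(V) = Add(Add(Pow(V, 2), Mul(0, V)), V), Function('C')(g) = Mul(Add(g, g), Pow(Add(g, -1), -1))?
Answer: Rational(-202, 31) ≈ -6.5161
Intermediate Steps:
Function('C')(g) = Mul(2, g, Pow(Add(-1, g), -1)) (Function('C')(g) = Mul(Mul(2, g), Pow(Add(-1, g), -1)) = Mul(2, g, Pow(Add(-1, g), -1)))
Function('r')(V) = Add(V, Pow(V, 2)) (Function('r')(V) = Add(Add(Pow(V, 2), 0), V) = Add(Pow(V, 2), V) = Add(V, Pow(V, 2)))
Function('I')(y, M) = Add(2, Mul(-1, Pow(Add(30, M), -1), Add(Rational(8, 3), y))) (Function('I')(y, M) = Add(2, Mul(-1, Mul(Add(y, Mul(2, 4, Pow(Add(-1, 4), -1))), Pow(Add(M, Mul(5, Add(1, 5))), -1)))) = Add(2, Mul(-1, Mul(Add(y, Mul(2, 4, Pow(3, -1))), Pow(Add(M, Mul(5, 6)), -1)))) = Add(2, Mul(-1, Mul(Add(y, Mul(2, 4, Rational(1, 3))), Pow(Add(M, 30), -1)))) = Add(2, Mul(-1, Mul(Add(y, Rational(8, 3)), Pow(Add(30, M), -1)))) = Add(2, Mul(-1, Mul(Add(Rational(8, 3), y), Pow(Add(30, M), -1)))) = Add(2, Mul(-1, Mul(Pow(Add(30, M), -1), Add(Rational(8, 3), y)))) = Add(2, Mul(-1, Pow(Add(30, M), -1), Add(Rational(8, 3), y))))
Mul(-3, Function('I')(-8, 1)) = Mul(-3, Mul(Pow(Add(30, 1), -1), Add(Rational(172, 3), Mul(-1, -8), Mul(2, 1)))) = Mul(-3, Mul(Pow(31, -1), Add(Rational(172, 3), 8, 2))) = Mul(-3, Mul(Rational(1, 31), Rational(202, 3))) = Mul(-3, Rational(202, 93)) = Rational(-202, 31)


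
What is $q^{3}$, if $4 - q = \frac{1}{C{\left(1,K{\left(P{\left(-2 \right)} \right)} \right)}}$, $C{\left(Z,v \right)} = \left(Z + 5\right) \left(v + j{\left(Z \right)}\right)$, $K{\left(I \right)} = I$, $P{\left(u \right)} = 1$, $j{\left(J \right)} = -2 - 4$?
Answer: $\frac{1771561}{27000} \approx 65.613$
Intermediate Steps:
$j{\left(J \right)} = -6$ ($j{\left(J \right)} = -2 - 4 = -6$)
$C{\left(Z,v \right)} = \left(-6 + v\right) \left(5 + Z\right)$ ($C{\left(Z,v \right)} = \left(Z + 5\right) \left(v - 6\right) = \left(5 + Z\right) \left(-6 + v\right) = \left(-6 + v\right) \left(5 + Z\right)$)
$q = \frac{121}{30}$ ($q = 4 - \frac{1}{-30 - 6 + 5 \cdot 1 + 1 \cdot 1} = 4 - \frac{1}{-30 - 6 + 5 + 1} = 4 - \frac{1}{-30} = 4 - - \frac{1}{30} = 4 + \frac{1}{30} = \frac{121}{30} \approx 4.0333$)
$q^{3} = \left(\frac{121}{30}\right)^{3} = \frac{1771561}{27000}$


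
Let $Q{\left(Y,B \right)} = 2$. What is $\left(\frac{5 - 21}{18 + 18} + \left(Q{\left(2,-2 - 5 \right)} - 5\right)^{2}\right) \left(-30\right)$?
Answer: $- \frac{770}{3} \approx -256.67$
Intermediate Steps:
$\left(\frac{5 - 21}{18 + 18} + \left(Q{\left(2,-2 - 5 \right)} - 5\right)^{2}\right) \left(-30\right) = \left(\frac{5 - 21}{18 + 18} + \left(2 - 5\right)^{2}\right) \left(-30\right) = \left(- \frac{16}{36} + \left(-3\right)^{2}\right) \left(-30\right) = \left(\left(-16\right) \frac{1}{36} + 9\right) \left(-30\right) = \left(- \frac{4}{9} + 9\right) \left(-30\right) = \frac{77}{9} \left(-30\right) = - \frac{770}{3}$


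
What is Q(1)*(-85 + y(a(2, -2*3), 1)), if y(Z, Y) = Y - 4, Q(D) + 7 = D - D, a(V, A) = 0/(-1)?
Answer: 616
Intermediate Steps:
a(V, A) = 0 (a(V, A) = 0*(-1) = 0)
Q(D) = -7 (Q(D) = -7 + (D - D) = -7 + 0 = -7)
y(Z, Y) = -4 + Y
Q(1)*(-85 + y(a(2, -2*3), 1)) = -7*(-85 + (-4 + 1)) = -7*(-85 - 3) = -7*(-88) = 616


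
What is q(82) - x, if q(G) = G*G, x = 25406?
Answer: -18682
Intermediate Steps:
q(G) = G²
q(82) - x = 82² - 1*25406 = 6724 - 25406 = -18682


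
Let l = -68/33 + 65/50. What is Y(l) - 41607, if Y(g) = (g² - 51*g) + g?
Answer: -4526797799/108900 ≈ -41568.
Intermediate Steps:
l = -251/330 (l = -68*1/33 + 65*(1/50) = -68/33 + 13/10 = -251/330 ≈ -0.76061)
Y(g) = g² - 50*g
Y(l) - 41607 = -251*(-50 - 251/330)/330 - 41607 = -251/330*(-16751/330) - 41607 = 4204501/108900 - 41607 = -4526797799/108900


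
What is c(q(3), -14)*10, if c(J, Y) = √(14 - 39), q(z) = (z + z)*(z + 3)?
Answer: 50*I ≈ 50.0*I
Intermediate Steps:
q(z) = 2*z*(3 + z) (q(z) = (2*z)*(3 + z) = 2*z*(3 + z))
c(J, Y) = 5*I (c(J, Y) = √(-25) = 5*I)
c(q(3), -14)*10 = (5*I)*10 = 50*I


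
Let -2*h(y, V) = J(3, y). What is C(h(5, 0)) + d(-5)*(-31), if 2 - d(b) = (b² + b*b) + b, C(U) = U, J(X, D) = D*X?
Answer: 2651/2 ≈ 1325.5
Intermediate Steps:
h(y, V) = -3*y/2 (h(y, V) = -y*3/2 = -3*y/2)
d(b) = 2 - b - 2*b² (d(b) = 2 - ((b² + b*b) + b) = 2 - ((b² + b²) + b) = 2 - (2*b² + b) = 2 - (b + 2*b²) = 2 + (-b - 2*b²) = 2 - b - 2*b²)
C(h(5, 0)) + d(-5)*(-31) = -3/2*5 + (2 - 1*(-5) - 2*(-5)²)*(-31) = -15/2 + (2 + 5 - 2*25)*(-31) = -15/2 + (2 + 5 - 50)*(-31) = -15/2 - 43*(-31) = -15/2 + 1333 = 2651/2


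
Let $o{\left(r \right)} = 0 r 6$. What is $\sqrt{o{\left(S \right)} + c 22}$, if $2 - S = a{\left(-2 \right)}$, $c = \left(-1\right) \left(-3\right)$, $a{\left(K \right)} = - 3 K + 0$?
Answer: $\sqrt{66} \approx 8.124$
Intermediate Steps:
$a{\left(K \right)} = - 3 K$
$c = 3$
$S = -4$ ($S = 2 - \left(-3\right) \left(-2\right) = 2 - 6 = -4$)
$o{\left(r \right)} = 0$ ($o{\left(r \right)} = 0 \cdot 6 = 0$)
$\sqrt{o{\left(S \right)} + c 22} = \sqrt{0 + 3 \cdot 22} = \sqrt{0 + 66} = \sqrt{66}$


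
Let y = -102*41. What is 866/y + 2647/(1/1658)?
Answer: 9176825633/2091 ≈ 4.3887e+6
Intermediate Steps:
y = -4182
866/y + 2647/(1/1658) = 866/(-4182) + 2647/(1/1658) = 866*(-1/4182) + 2647/(1/1658) = -433/2091 + 2647*1658 = -433/2091 + 4388726 = 9176825633/2091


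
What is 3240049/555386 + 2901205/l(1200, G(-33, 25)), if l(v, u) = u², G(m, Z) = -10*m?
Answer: 196412997623/6048153540 ≈ 32.475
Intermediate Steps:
3240049/555386 + 2901205/l(1200, G(-33, 25)) = 3240049/555386 + 2901205/((-10*(-33))²) = 3240049*(1/555386) + 2901205/(330²) = 3240049/555386 + 2901205/108900 = 3240049/555386 + 2901205*(1/108900) = 3240049/555386 + 580241/21780 = 196412997623/6048153540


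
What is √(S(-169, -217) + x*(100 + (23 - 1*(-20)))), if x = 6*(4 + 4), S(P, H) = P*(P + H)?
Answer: √72098 ≈ 268.51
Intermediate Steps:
S(P, H) = P*(H + P)
x = 48 (x = 6*8 = 48)
√(S(-169, -217) + x*(100 + (23 - 1*(-20)))) = √(-169*(-217 - 169) + 48*(100 + (23 - 1*(-20)))) = √(-169*(-386) + 48*(100 + (23 + 20))) = √(65234 + 48*(100 + 43)) = √(65234 + 48*143) = √(65234 + 6864) = √72098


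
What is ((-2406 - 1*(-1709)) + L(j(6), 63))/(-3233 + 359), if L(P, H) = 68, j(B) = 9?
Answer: 629/2874 ≈ 0.21886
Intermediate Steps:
((-2406 - 1*(-1709)) + L(j(6), 63))/(-3233 + 359) = ((-2406 - 1*(-1709)) + 68)/(-3233 + 359) = ((-2406 + 1709) + 68)/(-2874) = (-697 + 68)*(-1/2874) = -629*(-1/2874) = 629/2874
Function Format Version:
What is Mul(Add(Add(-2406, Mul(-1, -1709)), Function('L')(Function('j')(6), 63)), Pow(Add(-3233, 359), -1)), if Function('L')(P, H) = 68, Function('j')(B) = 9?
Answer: Rational(629, 2874) ≈ 0.21886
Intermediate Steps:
Mul(Add(Add(-2406, Mul(-1, -1709)), Function('L')(Function('j')(6), 63)), Pow(Add(-3233, 359), -1)) = Mul(Add(Add(-2406, Mul(-1, -1709)), 68), Pow(Add(-3233, 359), -1)) = Mul(Add(Add(-2406, 1709), 68), Pow(-2874, -1)) = Mul(Add(-697, 68), Rational(-1, 2874)) = Mul(-629, Rational(-1, 2874)) = Rational(629, 2874)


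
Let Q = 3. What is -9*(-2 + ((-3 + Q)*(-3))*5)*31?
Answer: 558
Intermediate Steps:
-9*(-2 + ((-3 + Q)*(-3))*5)*31 = -9*(-2 + ((-3 + 3)*(-3))*5)*31 = -9*(-2 + (0*(-3))*5)*31 = -9*(-2 + 0*5)*31 = -9*(-2 + 0)*31 = -9*(-2)*31 = 18*31 = 558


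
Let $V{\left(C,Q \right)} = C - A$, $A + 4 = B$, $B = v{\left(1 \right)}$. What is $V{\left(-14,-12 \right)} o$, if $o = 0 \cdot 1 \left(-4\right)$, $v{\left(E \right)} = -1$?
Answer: $0$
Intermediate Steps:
$B = -1$
$A = -5$ ($A = -4 - 1 = -5$)
$V{\left(C,Q \right)} = 5 + C$ ($V{\left(C,Q \right)} = C - -5 = C + 5 = 5 + C$)
$o = 0$ ($o = 0 \left(-4\right) = 0$)
$V{\left(-14,-12 \right)} o = \left(5 - 14\right) 0 = \left(-9\right) 0 = 0$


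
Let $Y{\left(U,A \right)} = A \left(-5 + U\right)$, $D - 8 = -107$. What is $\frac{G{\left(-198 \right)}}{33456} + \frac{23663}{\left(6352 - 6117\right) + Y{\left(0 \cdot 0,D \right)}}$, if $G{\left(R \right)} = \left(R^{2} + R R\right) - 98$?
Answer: $\frac{5175827}{148920} \approx 34.756$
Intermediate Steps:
$D = -99$ ($D = 8 - 107 = -99$)
$G{\left(R \right)} = -98 + 2 R^{2}$ ($G{\left(R \right)} = \left(R^{2} + R^{2}\right) - 98 = 2 R^{2} - 98 = -98 + 2 R^{2}$)
$\frac{G{\left(-198 \right)}}{33456} + \frac{23663}{\left(6352 - 6117\right) + Y{\left(0 \cdot 0,D \right)}} = \frac{-98 + 2 \left(-198\right)^{2}}{33456} + \frac{23663}{\left(6352 - 6117\right) - 99 \left(-5 + 0 \cdot 0\right)} = \left(-98 + 2 \cdot 39204\right) \frac{1}{33456} + \frac{23663}{235 - 99 \left(-5 + 0\right)} = \left(-98 + 78408\right) \frac{1}{33456} + \frac{23663}{235 - -495} = 78310 \cdot \frac{1}{33456} + \frac{23663}{235 + 495} = \frac{955}{408} + \frac{23663}{730} = \frac{5175827}{148920}$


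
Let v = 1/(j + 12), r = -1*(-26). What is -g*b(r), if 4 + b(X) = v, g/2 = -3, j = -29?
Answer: -414/17 ≈ -24.353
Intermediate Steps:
r = 26
g = -6 (g = 2*(-3) = -6)
v = -1/17 (v = 1/(-29 + 12) = 1/(-17) = -1/17 ≈ -0.058824)
b(X) = -69/17 (b(X) = -4 - 1/17 = -69/17)
-g*b(r) = -(-6)*(-69)/17 = -1*414/17 = -414/17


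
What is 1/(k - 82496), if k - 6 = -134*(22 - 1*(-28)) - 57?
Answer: -1/89247 ≈ -1.1205e-5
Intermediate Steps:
k = -6751 (k = 6 + (-134*(22 - 1*(-28)) - 57) = 6 + (-134*(22 + 28) - 57) = 6 + (-134*50 - 57) = 6 + (-6700 - 57) = 6 - 6757 = -6751)
1/(k - 82496) = 1/(-6751 - 82496) = 1/(-89247) = -1/89247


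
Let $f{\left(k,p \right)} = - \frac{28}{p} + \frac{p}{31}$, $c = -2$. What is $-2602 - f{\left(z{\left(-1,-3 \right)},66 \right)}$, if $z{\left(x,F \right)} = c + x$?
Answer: $- \frac{2663590}{1023} \approx -2603.7$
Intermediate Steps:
$z{\left(x,F \right)} = -2 + x$
$f{\left(k,p \right)} = - \frac{28}{p} + \frac{p}{31}$ ($f{\left(k,p \right)} = - \frac{28}{p} + p \frac{1}{31} = - \frac{28}{p} + \frac{p}{31}$)
$-2602 - f{\left(z{\left(-1,-3 \right)},66 \right)} = -2602 - \left(- \frac{28}{66} + \frac{1}{31} \cdot 66\right) = -2602 - \left(\left(-28\right) \frac{1}{66} + \frac{66}{31}\right) = -2602 - \left(- \frac{14}{33} + \frac{66}{31}\right) = -2602 - \frac{1744}{1023} = - \frac{2663590}{1023}$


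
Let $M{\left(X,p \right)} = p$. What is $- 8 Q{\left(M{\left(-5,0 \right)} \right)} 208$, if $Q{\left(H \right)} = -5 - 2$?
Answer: $11648$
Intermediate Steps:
$Q{\left(H \right)} = -7$ ($Q{\left(H \right)} = -5 - 2 = -7$)
$- 8 Q{\left(M{\left(-5,0 \right)} \right)} 208 = \left(-8\right) \left(-7\right) 208 = 56 \cdot 208 = 11648$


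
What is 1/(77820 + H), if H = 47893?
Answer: 1/125713 ≈ 7.9546e-6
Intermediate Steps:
1/(77820 + H) = 1/(77820 + 47893) = 1/125713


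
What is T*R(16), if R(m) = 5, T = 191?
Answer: 955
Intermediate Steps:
T*R(16) = 191*5 = 955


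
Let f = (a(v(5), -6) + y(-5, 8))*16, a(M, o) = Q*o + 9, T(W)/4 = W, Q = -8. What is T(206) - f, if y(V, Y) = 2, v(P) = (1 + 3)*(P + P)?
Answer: -120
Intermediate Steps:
v(P) = 8*P (v(P) = 4*(2*P) = 8*P)
T(W) = 4*W
a(M, o) = 9 - 8*o (a(M, o) = -8*o + 9 = 9 - 8*o)
f = 944 (f = ((9 - 8*(-6)) + 2)*16 = ((9 + 48) + 2)*16 = (57 + 2)*16 = 59*16 = 944)
T(206) - f = 4*206 - 1*944 = 824 - 944 = -120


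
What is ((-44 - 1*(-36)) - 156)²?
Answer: 26896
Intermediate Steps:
((-44 - 1*(-36)) - 156)² = ((-44 + 36) - 156)² = (-8 - 156)² = (-164)² = 26896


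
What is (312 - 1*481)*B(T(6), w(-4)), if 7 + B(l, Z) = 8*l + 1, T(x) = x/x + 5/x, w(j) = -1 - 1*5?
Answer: -4394/3 ≈ -1464.7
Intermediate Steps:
w(j) = -6 (w(j) = -1 - 5 = -6)
T(x) = 1 + 5/x
B(l, Z) = -6 + 8*l (B(l, Z) = -7 + (8*l + 1) = -7 + (1 + 8*l) = -6 + 8*l)
(312 - 1*481)*B(T(6), w(-4)) = (312 - 1*481)*(-6 + 8*((5 + 6)/6)) = (312 - 481)*(-6 + 8*((⅙)*11)) = -169*(-6 + 8*(11/6)) = -169*(-6 + 44/3) = -169*26/3 = -4394/3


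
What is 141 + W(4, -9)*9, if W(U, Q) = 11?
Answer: 240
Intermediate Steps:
141 + W(4, -9)*9 = 141 + 11*9 = 141 + 99 = 240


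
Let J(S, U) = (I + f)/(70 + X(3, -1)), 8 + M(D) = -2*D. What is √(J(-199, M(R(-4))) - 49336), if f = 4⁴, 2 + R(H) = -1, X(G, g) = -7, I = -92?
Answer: 2*I*√5439007/21 ≈ 222.11*I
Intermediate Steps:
R(H) = -3 (R(H) = -2 - 1 = -3)
f = 256
M(D) = -8 - 2*D
J(S, U) = 164/63 (J(S, U) = (-92 + 256)/(70 - 7) = 164/63)
√(J(-199, M(R(-4))) - 49336) = √(164/63 - 49336) = √(-3108004/63) = 2*I*√5439007/21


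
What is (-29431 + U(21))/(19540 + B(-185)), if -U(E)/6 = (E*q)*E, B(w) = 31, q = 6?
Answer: -45307/19571 ≈ -2.3150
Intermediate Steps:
U(E) = -36*E² (U(E) = -6*E*6*E = -6*6*E*E = -36*E²)
(-29431 + U(21))/(19540 + B(-185)) = (-29431 - 36*21²)/(19540 + 31) = (-29431 - 36*441)/19571 = (-29431 - 15876)*(1/19571) = -45307*1/19571 = -45307/19571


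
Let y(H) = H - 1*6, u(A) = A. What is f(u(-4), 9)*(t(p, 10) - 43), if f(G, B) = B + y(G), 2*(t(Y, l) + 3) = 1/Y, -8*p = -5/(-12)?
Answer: 278/5 ≈ 55.600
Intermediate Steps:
p = -5/96 (p = -(-5)/(8*(-12)) = -(-5)*(-1)/(8*12) = -⅛*5/12 = -5/96 ≈ -0.052083)
y(H) = -6 + H (y(H) = H - 6 = -6 + H)
t(Y, l) = -3 + 1/(2*Y)
f(G, B) = -6 + B + G (f(G, B) = B + (-6 + G) = -6 + B + G)
f(u(-4), 9)*(t(p, 10) - 43) = (-6 + 9 - 4)*((-3 + 1/(2*(-5/96))) - 43) = -((-3 + (½)*(-96/5)) - 43) = -((-3 - 48/5) - 43) = -(-63/5 - 43) = -1*(-278/5) = 278/5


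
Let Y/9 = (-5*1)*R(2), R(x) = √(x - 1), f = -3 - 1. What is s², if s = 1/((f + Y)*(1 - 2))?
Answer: 1/2401 ≈ 0.00041649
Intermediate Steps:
f = -4
R(x) = √(-1 + x)
Y = -45 (Y = 9*((-5*1)*√(-1 + 2)) = 9*(-5*√1) = 9*(-5*1) = 9*(-5) = -45)
s = 1/49 (s = 1/((-4 - 45)*(1 - 2)) = 1/(-49*(-1)) = 1/49 ≈ 0.020408)
s² = (1/49)² = 1/2401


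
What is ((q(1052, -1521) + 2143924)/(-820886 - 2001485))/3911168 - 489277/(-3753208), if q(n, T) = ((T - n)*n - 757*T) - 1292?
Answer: 675126583202674049/5178848642182870528 ≈ 0.13036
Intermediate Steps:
q(n, T) = -1292 - 757*T + n*(T - n) (q(n, T) = (n*(T - n) - 757*T) - 1292 = (-757*T + n*(T - n)) - 1292 = -1292 - 757*T + n*(T - n))
((q(1052, -1521) + 2143924)/(-820886 - 2001485))/3911168 - 489277/(-3753208) = (((-1292 - 1*1052² - 757*(-1521) - 1521*1052) + 2143924)/(-820886 - 2001485))/3911168 - 489277/(-3753208) = (((-1292 - 1*1106704 + 1151397 - 1600092) + 2143924)/(-2822371))*(1/3911168) - 489277*(-1/3753208) = (((-1292 - 1106704 + 1151397 - 1600092) + 2143924)*(-1/2822371))*(1/3911168) + 489277/3753208 = ((-1556691 + 2143924)*(-1/2822371))*(1/3911168) + 489277/3753208 = (587233*(-1/2822371))*(1/3911168) + 489277/3753208 = -587233/2822371*1/3911168 + 489277/3753208 = -587233/11038767139328 + 489277/3753208 = 675126583202674049/5178848642182870528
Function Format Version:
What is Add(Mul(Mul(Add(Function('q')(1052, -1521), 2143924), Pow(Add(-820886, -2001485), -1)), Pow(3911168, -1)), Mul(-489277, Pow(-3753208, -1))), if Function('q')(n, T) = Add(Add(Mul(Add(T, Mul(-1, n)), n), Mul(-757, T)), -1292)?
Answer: Rational(675126583202674049, 5178848642182870528) ≈ 0.13036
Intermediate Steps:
Function('q')(n, T) = Add(-1292, Mul(-757, T), Mul(n, Add(T, Mul(-1, n)))) (Function('q')(n, T) = Add(Add(Mul(n, Add(T, Mul(-1, n))), Mul(-757, T)), -1292) = Add(Add(Mul(-757, T), Mul(n, Add(T, Mul(-1, n)))), -1292) = Add(-1292, Mul(-757, T), Mul(n, Add(T, Mul(-1, n)))))
Add(Mul(Mul(Add(Function('q')(1052, -1521), 2143924), Pow(Add(-820886, -2001485), -1)), Pow(3911168, -1)), Mul(-489277, Pow(-3753208, -1))) = Add(Mul(Mul(Add(Add(-1292, Mul(-1, Pow(1052, 2)), Mul(-757, -1521), Mul(-1521, 1052)), 2143924), Pow(Add(-820886, -2001485), -1)), Pow(3911168, -1)), Mul(-489277, Pow(-3753208, -1))) = Add(Mul(Mul(Add(Add(-1292, Mul(-1, 1106704), 1151397, -1600092), 2143924), Pow(-2822371, -1)), Rational(1, 3911168)), Mul(-489277, Rational(-1, 3753208))) = Add(Mul(Mul(Add(Add(-1292, -1106704, 1151397, -1600092), 2143924), Rational(-1, 2822371)), Rational(1, 3911168)), Rational(489277, 3753208)) = Add(Mul(Mul(Add(-1556691, 2143924), Rational(-1, 2822371)), Rational(1, 3911168)), Rational(489277, 3753208)) = Add(Mul(Mul(587233, Rational(-1, 2822371)), Rational(1, 3911168)), Rational(489277, 3753208)) = Add(Mul(Rational(-587233, 2822371), Rational(1, 3911168)), Rational(489277, 3753208)) = Add(Rational(-587233, 11038767139328), Rational(489277, 3753208)) = Rational(675126583202674049, 5178848642182870528)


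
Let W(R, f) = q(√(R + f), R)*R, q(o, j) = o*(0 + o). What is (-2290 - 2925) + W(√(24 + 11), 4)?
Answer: -5180 + 4*√35 ≈ -5156.3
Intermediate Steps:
q(o, j) = o² (q(o, j) = o*o = o²)
W(R, f) = R*(R + f) (W(R, f) = (√(R + f))²*R = (R + f)*R = R*(R + f))
(-2290 - 2925) + W(√(24 + 11), 4) = (-2290 - 2925) + √(24 + 11)*(√(24 + 11) + 4) = -5215 + √35*(√35 + 4) = -5215 + √35*(4 + √35)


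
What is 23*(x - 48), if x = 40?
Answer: -184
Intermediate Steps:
23*(x - 48) = 23*(40 - 48) = 23*(-8) = -184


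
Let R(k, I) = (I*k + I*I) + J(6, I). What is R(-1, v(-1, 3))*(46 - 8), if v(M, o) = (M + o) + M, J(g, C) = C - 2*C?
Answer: -38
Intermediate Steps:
J(g, C) = -C
v(M, o) = o + 2*M
R(k, I) = I**2 - I + I*k (R(k, I) = (I*k + I*I) - I = (I*k + I**2) - I = (I**2 + I*k) - I = I**2 - I + I*k)
R(-1, v(-1, 3))*(46 - 8) = ((3 + 2*(-1))*(-1 + (3 + 2*(-1)) - 1))*(46 - 8) = ((3 - 2)*(-1 + (3 - 2) - 1))*38 = (1*(-1 + 1 - 1))*38 = (1*(-1))*38 = -1*38 = -38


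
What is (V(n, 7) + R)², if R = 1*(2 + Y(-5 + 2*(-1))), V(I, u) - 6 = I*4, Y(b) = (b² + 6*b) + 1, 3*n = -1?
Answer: 1936/9 ≈ 215.11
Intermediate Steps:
n = -⅓ (n = (⅓)*(-1) = -⅓ ≈ -0.33333)
Y(b) = 1 + b² + 6*b
V(I, u) = 6 + 4*I (V(I, u) = 6 + I*4 = 6 + 4*I)
R = 10 (R = 1*(2 + (1 + (-5 + 2*(-1))² + 6*(-5 + 2*(-1)))) = 1*(2 + (1 + (-5 - 2)² + 6*(-5 - 2))) = 1*(2 + (1 + (-7)² + 6*(-7))) = 1*(2 + (1 + 49 - 42)) = 1*(2 + 8) = 1*10 = 10)
(V(n, 7) + R)² = ((6 + 4*(-⅓)) + 10)² = ((6 - 4/3) + 10)² = (14/3 + 10)² = (44/3)² = 1936/9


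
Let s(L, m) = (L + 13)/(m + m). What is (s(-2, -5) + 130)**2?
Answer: 1661521/100 ≈ 16615.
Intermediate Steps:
s(L, m) = (13 + L)/(2*m) (s(L, m) = (13 + L)/((2*m)) = (13 + L)*(1/(2*m)) = (13 + L)/(2*m))
(s(-2, -5) + 130)**2 = ((1/2)*(13 - 2)/(-5) + 130)**2 = ((1/2)*(-1/5)*11 + 130)**2 = (-11/10 + 130)**2 = (1289/10)**2 = 1661521/100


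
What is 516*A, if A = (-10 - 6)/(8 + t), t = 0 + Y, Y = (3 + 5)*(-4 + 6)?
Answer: -344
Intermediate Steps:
Y = 16 (Y = 8*2 = 16)
t = 16 (t = 0 + 16 = 16)
A = -⅔ (A = (-10 - 6)/(8 + 16) = -16/24 = -16*1/24 = -⅔ ≈ -0.66667)
516*A = 516*(-⅔) = -344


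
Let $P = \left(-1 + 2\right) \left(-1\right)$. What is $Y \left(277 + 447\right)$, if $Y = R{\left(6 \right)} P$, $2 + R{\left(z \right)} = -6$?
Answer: $5792$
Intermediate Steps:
$R{\left(z \right)} = -8$ ($R{\left(z \right)} = -2 - 6 = -8$)
$P = -1$ ($P = 1 \left(-1\right) = -1$)
$Y = 8$ ($Y = \left(-8\right) \left(-1\right) = 8$)
$Y \left(277 + 447\right) = 8 \left(277 + 447\right) = 8 \cdot 724 = 5792$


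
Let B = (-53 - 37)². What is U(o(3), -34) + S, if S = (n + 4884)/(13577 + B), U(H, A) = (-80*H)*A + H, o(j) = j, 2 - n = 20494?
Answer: 176933743/21677 ≈ 8162.3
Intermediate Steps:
n = -20492 (n = 2 - 1*20494 = 2 - 20494 = -20492)
B = 8100 (B = (-90)² = 8100)
U(H, A) = H - 80*A*H (U(H, A) = -80*A*H + H = H - 80*A*H)
S = -15608/21677 (S = (-20492 + 4884)/(13577 + 8100) = -15608/21677 ≈ -0.72003)
U(o(3), -34) + S = 3*(1 - 80*(-34)) - 15608/21677 = 3*(1 + 2720) - 15608/21677 = 3*2721 - 15608/21677 = 8163 - 15608/21677 = 176933743/21677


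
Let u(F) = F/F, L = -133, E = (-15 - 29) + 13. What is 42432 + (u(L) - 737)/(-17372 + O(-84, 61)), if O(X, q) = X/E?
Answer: 1427965522/33653 ≈ 42432.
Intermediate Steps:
E = -31 (E = -44 + 13 = -31)
O(X, q) = -X/31 (O(X, q) = X/(-31) = X*(-1/31) = -X/31)
u(F) = 1
42432 + (u(L) - 737)/(-17372 + O(-84, 61)) = 42432 + (1 - 737)/(-17372 - 1/31*(-84)) = 42432 - 736/(-17372 + 84/31) = 42432 - 736/(-538448/31) = 42432 - 736*(-31/538448) = 42432 + 1426/33653 = 1427965522/33653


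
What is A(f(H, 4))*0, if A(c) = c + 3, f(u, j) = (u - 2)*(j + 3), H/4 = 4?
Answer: 0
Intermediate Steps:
H = 16 (H = 4*4 = 16)
f(u, j) = (-2 + u)*(3 + j)
A(c) = 3 + c
A(f(H, 4))*0 = (3 + (-6 - 2*4 + 3*16 + 4*16))*0 = (3 + (-6 - 8 + 48 + 64))*0 = (3 + 98)*0 = 101*0 = 0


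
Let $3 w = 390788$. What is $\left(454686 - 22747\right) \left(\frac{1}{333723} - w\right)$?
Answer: $- \frac{18777100125301673}{333723} \approx -5.6266 \cdot 10^{10}$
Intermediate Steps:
$w = \frac{390788}{3}$ ($w = \frac{1}{3} \cdot 390788 = \frac{390788}{3} \approx 1.3026 \cdot 10^{5}$)
$\left(454686 - 22747\right) \left(\frac{1}{333723} - w\right) = \left(454686 - 22747\right) \left(\frac{1}{333723} - \frac{390788}{3}\right) = 431939 \left(\frac{1}{333723} - \frac{390788}{3}\right) = 431939 \left(- \frac{43471647907}{333723}\right) = - \frac{18777100125301673}{333723}$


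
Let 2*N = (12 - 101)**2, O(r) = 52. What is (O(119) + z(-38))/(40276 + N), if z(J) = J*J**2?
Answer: -109640/88473 ≈ -1.2392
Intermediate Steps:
z(J) = J**3
N = 7921/2 (N = (12 - 101)**2/2 = (1/2)*(-89)**2 = (1/2)*7921 = 7921/2 ≈ 3960.5)
(O(119) + z(-38))/(40276 + N) = (52 + (-38)**3)/(40276 + 7921/2) = (52 - 54872)/(88473/2) = -54820*2/88473 = -109640/88473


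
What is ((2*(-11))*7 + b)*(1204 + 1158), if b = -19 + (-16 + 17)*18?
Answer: -366110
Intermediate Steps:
b = -1 (b = -19 + 1*18 = -19 + 18 = -1)
((2*(-11))*7 + b)*(1204 + 1158) = ((2*(-11))*7 - 1)*(1204 + 1158) = (-22*7 - 1)*2362 = (-154 - 1)*2362 = -155*2362 = -366110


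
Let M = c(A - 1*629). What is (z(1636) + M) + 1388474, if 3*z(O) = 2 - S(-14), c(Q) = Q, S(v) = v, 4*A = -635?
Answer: 16652299/12 ≈ 1.3877e+6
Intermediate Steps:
A = -635/4 (A = (¼)*(-635) = -635/4 ≈ -158.75)
z(O) = 16/3 (z(O) = (2 - 1*(-14))/3 = (2 + 14)/3 = (⅓)*16 = 16/3)
M = -3151/4 (M = -635/4 - 1*629 = -635/4 - 629 = -3151/4 ≈ -787.75)
(z(1636) + M) + 1388474 = (16/3 - 3151/4) + 1388474 = -9389/12 + 1388474 = 16652299/12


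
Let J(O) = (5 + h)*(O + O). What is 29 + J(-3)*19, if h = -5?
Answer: 29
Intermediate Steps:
J(O) = 0 (J(O) = (5 - 5)*(O + O) = 0*(2*O) = 0)
29 + J(-3)*19 = 29 + 0*19 = 29 + 0 = 29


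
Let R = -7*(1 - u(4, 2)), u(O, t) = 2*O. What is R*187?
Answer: 9163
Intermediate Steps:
R = 49 (R = -7*(1 - 2*4) = -7*(1 - 1*8) = -7*(1 - 8) = -7*(-7) = 49)
R*187 = 49*187 = 9163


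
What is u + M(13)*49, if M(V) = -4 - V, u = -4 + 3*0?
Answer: -837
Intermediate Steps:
u = -4 (u = -4 + 0 = -4)
u + M(13)*49 = -4 + (-4 - 1*13)*49 = -4 + (-4 - 13)*49 = -4 - 17*49 = -4 - 833 = -837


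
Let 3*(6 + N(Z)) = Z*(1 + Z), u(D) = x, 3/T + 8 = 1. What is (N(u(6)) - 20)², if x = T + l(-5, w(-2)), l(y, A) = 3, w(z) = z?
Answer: 1263376/2401 ≈ 526.19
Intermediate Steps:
T = -3/7 (T = 3/(-8 + 1) = 3/(-7) = 3*(-⅐) = -3/7 ≈ -0.42857)
x = 18/7 (x = -3/7 + 3 = 18/7 ≈ 2.5714)
u(D) = 18/7
N(Z) = -6 + Z*(1 + Z)/3 (N(Z) = -6 + (Z*(1 + Z))/3 = -6 + Z*(1 + Z)/3)
(N(u(6)) - 20)² = ((-6 + (⅓)*(18/7) + (18/7)²/3) - 20)² = ((-6 + 6/7 + (⅓)*(324/49)) - 20)² = ((-6 + 6/7 + 108/49) - 20)² = (-144/49 - 20)² = (-1124/49)² = 1263376/2401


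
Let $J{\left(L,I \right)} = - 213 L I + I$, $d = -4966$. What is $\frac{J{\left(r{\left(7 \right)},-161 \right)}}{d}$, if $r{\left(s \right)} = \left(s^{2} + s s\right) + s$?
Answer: $- \frac{1800302}{2483} \approx -725.05$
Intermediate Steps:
$r{\left(s \right)} = s + 2 s^{2}$ ($r{\left(s \right)} = \left(s^{2} + s^{2}\right) + s = 2 s^{2} + s = s + 2 s^{2}$)
$J{\left(L,I \right)} = I - 213 I L$ ($J{\left(L,I \right)} = - 213 I L + I = I - 213 I L$)
$\frac{J{\left(r{\left(7 \right)},-161 \right)}}{d} = \frac{\left(-161\right) \left(1 - 213 \cdot 7 \left(1 + 2 \cdot 7\right)\right)}{-4966} = - 161 \left(1 - 213 \cdot 7 \left(1 + 14\right)\right) \left(- \frac{1}{4966}\right) = - 161 \left(1 - 213 \cdot 7 \cdot 15\right) \left(- \frac{1}{4966}\right) = - 161 \left(1 - 22365\right) \left(- \frac{1}{4966}\right) = \left(-161\right) \left(-22364\right) \left(- \frac{1}{4966}\right) = 3600604 \left(- \frac{1}{4966}\right) = - \frac{1800302}{2483}$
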